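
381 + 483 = 864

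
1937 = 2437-500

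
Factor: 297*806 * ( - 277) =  - 2^1*3^3*11^1*13^1*31^1 * 277^1=- 66308814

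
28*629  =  17612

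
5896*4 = 23584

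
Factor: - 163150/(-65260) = 2^( - 1 )*5^1 = 5/2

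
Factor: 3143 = 7^1*449^1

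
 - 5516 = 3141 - 8657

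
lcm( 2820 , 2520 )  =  118440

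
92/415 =92/415=0.22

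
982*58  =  56956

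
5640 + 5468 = 11108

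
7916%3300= 1316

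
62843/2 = 31421 + 1/2 = 31421.50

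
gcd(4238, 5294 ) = 2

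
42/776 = 21/388 = 0.05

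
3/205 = 3/205 = 0.01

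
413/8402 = 413/8402 = 0.05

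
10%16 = 10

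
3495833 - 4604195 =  -1108362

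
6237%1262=1189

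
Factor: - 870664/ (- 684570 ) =2^2 *3^( - 1)  *5^( - 1 )*19^( - 1)*43^1*1201^(-1)*2531^1 = 435332/342285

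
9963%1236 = 75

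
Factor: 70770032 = 2^4*4423127^1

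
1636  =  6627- 4991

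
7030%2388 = 2254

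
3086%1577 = 1509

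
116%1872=116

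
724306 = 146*4961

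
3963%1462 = 1039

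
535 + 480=1015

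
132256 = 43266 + 88990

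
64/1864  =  8/233= 0.03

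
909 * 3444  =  3130596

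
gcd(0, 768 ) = 768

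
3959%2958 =1001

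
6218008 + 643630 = 6861638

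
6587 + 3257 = 9844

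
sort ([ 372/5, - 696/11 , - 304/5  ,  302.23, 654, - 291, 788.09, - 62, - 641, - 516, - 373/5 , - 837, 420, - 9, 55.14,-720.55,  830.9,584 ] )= [ - 837 ,-720.55, - 641,- 516, - 291,-373/5,-696/11, - 62, - 304/5,  -  9,55.14,  372/5, 302.23, 420, 584,  654,788.09,830.9] 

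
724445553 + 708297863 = 1432743416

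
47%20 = 7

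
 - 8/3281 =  - 8/3281  =  - 0.00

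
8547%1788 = 1395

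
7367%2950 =1467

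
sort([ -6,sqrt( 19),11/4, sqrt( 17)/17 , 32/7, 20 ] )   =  [ - 6,sqrt( 17) /17, 11/4,sqrt( 19),32/7,  20 ] 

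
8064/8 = 1008 = 1008.00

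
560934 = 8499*66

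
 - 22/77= - 2/7  =  - 0.29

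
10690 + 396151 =406841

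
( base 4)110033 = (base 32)18f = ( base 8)2417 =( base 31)1AO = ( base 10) 1295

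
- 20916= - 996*21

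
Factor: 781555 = 5^1*67^1*2333^1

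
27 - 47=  - 20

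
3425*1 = 3425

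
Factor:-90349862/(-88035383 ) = 2^1  *  61^(-1 )*193^1*234067^1 * 1443203^(  -  1)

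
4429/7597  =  4429/7597=0.58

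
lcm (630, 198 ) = 6930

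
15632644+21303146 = 36935790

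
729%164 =73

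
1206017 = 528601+677416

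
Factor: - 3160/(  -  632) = 5^1  =  5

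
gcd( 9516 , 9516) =9516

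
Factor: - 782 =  - 2^1*17^1*23^1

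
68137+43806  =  111943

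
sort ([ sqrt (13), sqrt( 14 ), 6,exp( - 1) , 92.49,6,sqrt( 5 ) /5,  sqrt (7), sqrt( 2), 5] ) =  [exp(-1),sqrt( 5)/5, sqrt( 2 ),  sqrt ( 7 ),sqrt( 13), sqrt(14), 5  ,  6, 6 , 92.49 ] 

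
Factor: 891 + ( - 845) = 46 = 2^1 * 23^1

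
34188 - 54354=  -  20166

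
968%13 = 6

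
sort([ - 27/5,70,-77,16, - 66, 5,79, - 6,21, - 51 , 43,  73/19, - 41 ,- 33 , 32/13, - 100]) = [ - 100, - 77, - 66, - 51, - 41, - 33 ,-6, - 27/5 , 32/13,  73/19 , 5,16,21 , 43 , 70, 79]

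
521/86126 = 521/86126 = 0.01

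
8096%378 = 158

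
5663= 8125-2462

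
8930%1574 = 1060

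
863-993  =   - 130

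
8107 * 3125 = 25334375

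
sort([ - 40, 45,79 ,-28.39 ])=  [ - 40, - 28.39,45,79]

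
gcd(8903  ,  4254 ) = 1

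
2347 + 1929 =4276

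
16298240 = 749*21760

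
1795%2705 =1795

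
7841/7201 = 7841/7201 = 1.09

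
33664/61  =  33664/61 = 551.87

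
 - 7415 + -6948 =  - 14363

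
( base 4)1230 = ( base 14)7A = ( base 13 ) 84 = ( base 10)108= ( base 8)154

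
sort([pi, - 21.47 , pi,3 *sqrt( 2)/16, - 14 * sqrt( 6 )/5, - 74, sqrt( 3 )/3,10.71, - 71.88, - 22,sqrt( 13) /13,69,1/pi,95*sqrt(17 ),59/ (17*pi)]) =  [ - 74, - 71.88,-22, - 21.47, - 14*sqrt( 6 )/5,3*sqrt( 2) /16,sqrt( 13 )/13, 1/pi,sqrt( 3 )/3,59/( 17*pi ), pi,pi, 10.71,69,95*sqrt(17)]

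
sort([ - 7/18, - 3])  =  [ - 3, - 7/18] 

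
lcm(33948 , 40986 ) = 3360852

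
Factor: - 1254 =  - 2^1*3^1 * 11^1*19^1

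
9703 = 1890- -7813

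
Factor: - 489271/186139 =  - 23^( - 1 )*673^1*727^1*8093^( - 1)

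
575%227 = 121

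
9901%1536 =685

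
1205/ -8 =-1205/8 = - 150.62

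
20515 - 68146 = -47631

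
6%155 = 6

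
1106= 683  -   - 423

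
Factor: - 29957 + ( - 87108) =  - 5^1*13^1*1801^1 = -117065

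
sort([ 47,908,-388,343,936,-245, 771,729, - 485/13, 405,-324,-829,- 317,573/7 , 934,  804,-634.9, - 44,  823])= [ - 829,  -  634.9,-388, - 324, - 317,-245,-44, - 485/13,47,573/7 , 343 , 405,729,771,804, 823, 908, 934, 936 ]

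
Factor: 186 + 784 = 970 = 2^1*5^1*97^1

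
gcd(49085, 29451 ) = 9817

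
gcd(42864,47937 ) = 57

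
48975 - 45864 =3111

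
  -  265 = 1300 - 1565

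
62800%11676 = 4420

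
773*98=75754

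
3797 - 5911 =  - 2114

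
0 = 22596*0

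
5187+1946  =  7133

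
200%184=16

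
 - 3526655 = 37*( - 95315 ) 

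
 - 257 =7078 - 7335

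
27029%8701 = 926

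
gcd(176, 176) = 176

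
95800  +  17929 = 113729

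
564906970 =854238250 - 289331280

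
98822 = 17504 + 81318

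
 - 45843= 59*( - 777 )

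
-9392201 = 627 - 9392828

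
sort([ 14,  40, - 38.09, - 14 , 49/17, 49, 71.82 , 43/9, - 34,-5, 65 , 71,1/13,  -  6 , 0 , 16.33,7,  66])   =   [ - 38.09,- 34,-14, - 6, - 5, 0,1/13, 49/17,43/9, 7,14,  16.33, 40,49, 65, 66 , 71,71.82]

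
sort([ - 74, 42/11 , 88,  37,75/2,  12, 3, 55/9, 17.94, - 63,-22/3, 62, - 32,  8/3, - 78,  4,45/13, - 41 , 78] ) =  [ - 78,-74,-63,-41, - 32, - 22/3, 8/3,3,45/13 , 42/11, 4,  55/9, 12, 17.94 , 37, 75/2,62, 78, 88 ]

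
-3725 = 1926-5651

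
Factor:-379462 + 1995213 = 1615751 = 31^1*52121^1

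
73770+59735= 133505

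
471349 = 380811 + 90538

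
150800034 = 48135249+102664785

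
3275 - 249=3026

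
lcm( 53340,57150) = 800100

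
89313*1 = 89313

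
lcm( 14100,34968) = 874200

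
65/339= 65/339 = 0.19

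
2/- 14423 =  - 1 + 14421/14423 = -0.00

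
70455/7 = 10065  =  10065.00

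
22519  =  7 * 3217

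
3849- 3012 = 837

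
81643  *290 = 23676470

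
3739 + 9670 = 13409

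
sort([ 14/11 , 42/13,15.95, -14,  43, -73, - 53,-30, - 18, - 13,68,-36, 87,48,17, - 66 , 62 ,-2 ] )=[ - 73, - 66,  -  53,-36,-30,-18,-14,-13, - 2,14/11,42/13 , 15.95, 17,43, 48,62, 68,87]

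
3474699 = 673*5163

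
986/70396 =493/35198 = 0.01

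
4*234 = 936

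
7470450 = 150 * 49803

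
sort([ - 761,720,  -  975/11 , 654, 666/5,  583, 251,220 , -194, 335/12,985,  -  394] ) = [ - 761 ,- 394,-194, - 975/11, 335/12, 666/5,  220, 251,583, 654,720, 985 ] 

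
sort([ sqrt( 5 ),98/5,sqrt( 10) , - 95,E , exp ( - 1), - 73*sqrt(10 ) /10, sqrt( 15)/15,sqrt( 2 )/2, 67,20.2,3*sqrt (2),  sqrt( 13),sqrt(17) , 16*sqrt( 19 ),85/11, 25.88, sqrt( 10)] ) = [ - 95,  -  73 * sqrt( 10)/10,sqrt(15 )/15, exp( - 1),  sqrt ( 2 ) /2,sqrt(5),E,sqrt( 10), sqrt(10 ), sqrt(13),sqrt(17),  3 * sqrt(2),85/11, 98/5,20.2 , 25.88 , 67,16*sqrt( 19) ] 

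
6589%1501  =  585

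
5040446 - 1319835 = 3720611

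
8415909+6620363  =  15036272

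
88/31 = 88/31 = 2.84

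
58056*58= 3367248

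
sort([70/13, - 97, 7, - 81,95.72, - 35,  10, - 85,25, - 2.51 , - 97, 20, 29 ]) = [ - 97 , - 97,-85, - 81, - 35, - 2.51, 70/13, 7, 10,  20,25, 29,95.72]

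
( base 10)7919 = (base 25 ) cgj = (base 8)17357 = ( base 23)em7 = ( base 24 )dhn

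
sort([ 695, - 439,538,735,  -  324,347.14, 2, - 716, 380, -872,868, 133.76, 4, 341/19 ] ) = [ -872 , - 716,  -  439,  -  324,2,4,  341/19,133.76, 347.14,  380, 538 , 695, 735, 868]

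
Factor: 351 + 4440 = 4791 = 3^1*1597^1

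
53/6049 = 53/6049 = 0.01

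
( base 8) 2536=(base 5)20444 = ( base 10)1374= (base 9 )1786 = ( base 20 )38e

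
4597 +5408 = 10005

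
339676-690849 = - 351173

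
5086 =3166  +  1920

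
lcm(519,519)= 519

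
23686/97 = 244 + 18/97 = 244.19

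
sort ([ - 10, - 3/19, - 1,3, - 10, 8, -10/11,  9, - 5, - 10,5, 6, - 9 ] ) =[  -  10,-10,- 10  , - 9, - 5, - 1, - 10/11, - 3/19,3,5, 6,8, 9]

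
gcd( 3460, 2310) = 10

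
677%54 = 29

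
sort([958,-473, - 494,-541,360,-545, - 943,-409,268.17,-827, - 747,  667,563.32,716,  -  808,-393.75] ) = [ - 943, - 827, - 808, - 747,-545,-541,-494, - 473,-409,-393.75,268.17, 360, 563.32 , 667,716 , 958] 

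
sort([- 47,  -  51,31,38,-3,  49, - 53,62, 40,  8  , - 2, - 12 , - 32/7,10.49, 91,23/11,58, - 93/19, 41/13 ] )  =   [-53,-51,-47, - 12, - 93/19,- 32/7, - 3,  -  2,23/11,41/13,  8,10.49, 31, 38,40,49, 58,62 , 91 ] 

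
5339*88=469832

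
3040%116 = 24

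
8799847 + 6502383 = 15302230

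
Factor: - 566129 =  -89^1*6361^1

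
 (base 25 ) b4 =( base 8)427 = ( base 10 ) 279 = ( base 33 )8f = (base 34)87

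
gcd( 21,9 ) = 3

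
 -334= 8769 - 9103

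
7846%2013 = 1807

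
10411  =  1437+8974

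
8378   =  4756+3622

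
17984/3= 17984/3= 5994.67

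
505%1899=505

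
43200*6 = 259200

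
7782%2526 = 204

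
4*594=2376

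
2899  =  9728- 6829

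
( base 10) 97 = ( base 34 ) 2T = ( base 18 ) 57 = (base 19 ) 52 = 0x61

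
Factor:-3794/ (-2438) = 1897/1219=7^1*23^( - 1)*53^( - 1) * 271^1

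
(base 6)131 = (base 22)2b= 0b110111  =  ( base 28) 1r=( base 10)55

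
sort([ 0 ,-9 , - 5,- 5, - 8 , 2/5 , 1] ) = [ - 9,  -  8, - 5,- 5,0, 2/5, 1]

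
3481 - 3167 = 314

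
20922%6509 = 1395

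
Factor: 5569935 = 3^1*5^1*7^1 * 53047^1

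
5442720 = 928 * 5865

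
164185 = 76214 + 87971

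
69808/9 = 69808/9 = 7756.44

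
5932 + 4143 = 10075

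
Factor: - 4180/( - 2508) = 3^( - 1)*5^1 = 5/3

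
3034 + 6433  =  9467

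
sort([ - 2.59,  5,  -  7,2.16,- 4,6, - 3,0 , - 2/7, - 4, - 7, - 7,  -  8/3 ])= [  -  7, - 7,-7, - 4, - 4, - 3, - 8/3, - 2.59, - 2/7, 0 , 2.16,5,  6] 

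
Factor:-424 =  - 2^3*53^1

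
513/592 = 513/592=0.87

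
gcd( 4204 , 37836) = 4204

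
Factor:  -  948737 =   -  449^1*2113^1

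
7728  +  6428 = 14156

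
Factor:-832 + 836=4 = 2^2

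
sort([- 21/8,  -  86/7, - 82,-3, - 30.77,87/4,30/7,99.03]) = [ - 82, - 30.77, - 86/7, - 3,-21/8 , 30/7, 87/4,  99.03]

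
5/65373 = 5/65373 =0.00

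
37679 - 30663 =7016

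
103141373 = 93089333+10052040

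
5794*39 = 225966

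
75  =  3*25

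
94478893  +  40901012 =135379905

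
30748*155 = 4765940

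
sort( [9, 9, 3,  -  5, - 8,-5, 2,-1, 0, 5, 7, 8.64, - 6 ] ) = [ - 8,- 6, - 5,-5,-1, 0 , 2,  3, 5,7,  8.64 , 9, 9]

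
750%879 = 750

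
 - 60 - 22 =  - 82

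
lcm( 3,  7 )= 21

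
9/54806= 9/54806=0.00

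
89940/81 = 29980/27 = 1110.37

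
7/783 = 7/783 = 0.01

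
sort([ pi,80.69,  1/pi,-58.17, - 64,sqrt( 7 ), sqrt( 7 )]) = [ - 64,  -  58.17,1/pi,sqrt(7 ), sqrt (7),pi, 80.69] 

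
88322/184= 480+1/92 = 480.01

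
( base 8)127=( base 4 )1113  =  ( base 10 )87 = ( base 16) 57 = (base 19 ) 4B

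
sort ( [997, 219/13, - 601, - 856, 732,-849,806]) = [ - 856,- 849,-601, 219/13,732, 806,997] 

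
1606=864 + 742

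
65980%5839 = 1751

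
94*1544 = 145136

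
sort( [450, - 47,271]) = [ - 47,271,  450 ] 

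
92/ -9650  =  - 1 + 4779/4825  =  -0.01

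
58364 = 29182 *2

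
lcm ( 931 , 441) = 8379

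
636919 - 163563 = 473356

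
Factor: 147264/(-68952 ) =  - 2^3 * 13^(- 1)*17^( - 1)*59^1 = - 472/221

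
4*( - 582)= -2328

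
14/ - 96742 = -1 + 48364/48371 = - 0.00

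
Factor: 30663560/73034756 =2^1*5^1*163^1*4703^1*18258689^(-1) = 7665890/18258689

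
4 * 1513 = 6052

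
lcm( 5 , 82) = 410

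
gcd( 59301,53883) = 9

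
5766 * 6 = 34596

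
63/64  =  63/64 = 0.98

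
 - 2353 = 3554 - 5907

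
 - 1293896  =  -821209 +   -  472687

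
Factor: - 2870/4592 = - 2^( - 3 )*5^1 = - 5/8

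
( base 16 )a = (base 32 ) A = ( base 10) 10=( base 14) a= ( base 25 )A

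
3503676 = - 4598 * ( - 762)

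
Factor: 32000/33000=2^5*3^( - 1)*11^( - 1) = 32/33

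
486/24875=486/24875 = 0.02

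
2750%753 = 491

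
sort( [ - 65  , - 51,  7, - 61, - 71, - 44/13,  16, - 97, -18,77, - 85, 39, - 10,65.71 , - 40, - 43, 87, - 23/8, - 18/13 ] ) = [ - 97, - 85, - 71, - 65, - 61, - 51, - 43,  -  40, - 18, - 10, - 44/13, - 23/8, - 18/13,7,  16,39, 65.71,77, 87 ]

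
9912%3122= 546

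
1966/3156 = 983/1578 = 0.62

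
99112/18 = 5506 + 2/9 = 5506.22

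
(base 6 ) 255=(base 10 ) 107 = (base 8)153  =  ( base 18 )5h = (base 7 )212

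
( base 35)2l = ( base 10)91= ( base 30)31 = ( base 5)331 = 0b1011011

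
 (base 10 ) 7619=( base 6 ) 55135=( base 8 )16703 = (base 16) 1dc3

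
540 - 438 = 102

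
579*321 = 185859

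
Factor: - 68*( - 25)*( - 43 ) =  - 2^2*5^2*17^1*43^1 = - 73100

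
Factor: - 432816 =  - 2^4*3^1*71^1 * 127^1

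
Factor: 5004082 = 2^1  *  31^1*43^1*1877^1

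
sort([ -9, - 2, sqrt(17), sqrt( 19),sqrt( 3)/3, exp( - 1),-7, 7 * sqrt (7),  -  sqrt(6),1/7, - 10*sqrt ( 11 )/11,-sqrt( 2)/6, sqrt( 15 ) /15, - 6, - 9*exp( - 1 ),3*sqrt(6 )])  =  [ - 9,-7,  -  6, - 9*exp( - 1), - 10*sqrt(11 )/11, - sqrt( 6 ) , - 2, - sqrt( 2)/6,1/7, sqrt( 15)/15,exp(  -  1 ),sqrt(3)/3,sqrt( 17 ), sqrt( 19), 3*sqrt ( 6) , 7*sqrt( 7)] 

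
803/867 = 803/867 = 0.93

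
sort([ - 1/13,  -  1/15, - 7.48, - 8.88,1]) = [ - 8.88, - 7.48, - 1/13,  -  1/15, 1] 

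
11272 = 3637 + 7635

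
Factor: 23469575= 5^2 * 379^1*2477^1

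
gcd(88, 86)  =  2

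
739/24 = 30 + 19/24 = 30.79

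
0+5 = 5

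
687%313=61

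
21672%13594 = 8078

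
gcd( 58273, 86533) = 1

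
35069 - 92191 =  - 57122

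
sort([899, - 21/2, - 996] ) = [ - 996 , - 21/2, 899 ]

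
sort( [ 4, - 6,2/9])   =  [ - 6,2/9, 4]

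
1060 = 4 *265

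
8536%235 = 76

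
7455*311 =2318505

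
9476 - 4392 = 5084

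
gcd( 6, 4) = 2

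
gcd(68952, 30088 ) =8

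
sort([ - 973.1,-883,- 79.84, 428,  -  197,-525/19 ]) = [  -  973.1,-883,-197, - 79.84,-525/19, 428 ] 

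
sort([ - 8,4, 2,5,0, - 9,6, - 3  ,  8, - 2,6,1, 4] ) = [ - 9, - 8, - 3,-2, 0,1, 2,4,4,5,  6, 6,8 ] 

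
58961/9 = 6551+2/9 = 6551.22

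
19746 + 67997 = 87743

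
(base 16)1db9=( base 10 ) 7609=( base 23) E8J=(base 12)44a1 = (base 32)7dp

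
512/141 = 512/141= 3.63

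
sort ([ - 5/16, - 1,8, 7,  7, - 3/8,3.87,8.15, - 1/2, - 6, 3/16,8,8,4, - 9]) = [ - 9, - 6, - 1, -1/2,  -  3/8, - 5/16,3/16, 3.87,4, 7, 7,8, 8, 8, 8.15 ] 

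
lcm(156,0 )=0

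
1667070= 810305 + 856765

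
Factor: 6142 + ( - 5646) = 496 = 2^4*31^1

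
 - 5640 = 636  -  6276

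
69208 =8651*8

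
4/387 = 4/387 = 0.01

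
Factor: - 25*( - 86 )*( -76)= - 2^3*5^2*19^1*43^1 = - 163400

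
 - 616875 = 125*( - 4935) 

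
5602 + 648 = 6250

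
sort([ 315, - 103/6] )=[ - 103/6, 315]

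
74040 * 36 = 2665440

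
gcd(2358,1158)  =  6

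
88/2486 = 4/113  =  0.04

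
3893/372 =10  +  173/372 = 10.47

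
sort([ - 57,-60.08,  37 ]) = [ - 60.08, - 57,37]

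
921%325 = 271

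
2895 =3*965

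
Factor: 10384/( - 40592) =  -11/43 = - 11^1*43^( - 1 )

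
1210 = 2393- 1183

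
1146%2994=1146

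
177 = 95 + 82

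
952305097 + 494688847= 1446993944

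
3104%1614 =1490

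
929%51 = 11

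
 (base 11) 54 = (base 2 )111011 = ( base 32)1R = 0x3B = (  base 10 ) 59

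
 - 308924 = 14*( - 22066)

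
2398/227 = 2398/227 = 10.56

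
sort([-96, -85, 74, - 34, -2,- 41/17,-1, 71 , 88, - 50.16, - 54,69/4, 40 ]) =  [  -  96, - 85, - 54,-50.16, - 34 ,-41/17 , - 2, - 1, 69/4, 40,  71, 74, 88]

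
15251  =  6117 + 9134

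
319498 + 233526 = 553024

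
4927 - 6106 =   -  1179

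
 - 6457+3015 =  - 3442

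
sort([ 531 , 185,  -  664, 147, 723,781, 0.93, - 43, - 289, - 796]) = [-796, - 664 ,-289, - 43,0.93,147, 185, 531,723,781]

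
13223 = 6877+6346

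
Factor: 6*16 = 96 = 2^5*3^1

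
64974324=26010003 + 38964321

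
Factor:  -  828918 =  - 2^1*3^2*46051^1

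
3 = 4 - 1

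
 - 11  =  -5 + -6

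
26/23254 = 13/11627  =  0.00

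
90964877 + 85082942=176047819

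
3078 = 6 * 513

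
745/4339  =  745/4339 = 0.17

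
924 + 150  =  1074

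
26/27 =26/27 = 0.96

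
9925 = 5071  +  4854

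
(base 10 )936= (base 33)sc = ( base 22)1kc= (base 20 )26G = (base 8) 1650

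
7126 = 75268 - 68142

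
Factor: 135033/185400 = 437/600 = 2^( - 3)*3^( - 1)*5^( - 2 ) *19^1 * 23^1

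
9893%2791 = 1520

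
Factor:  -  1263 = -3^1*421^1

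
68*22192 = 1509056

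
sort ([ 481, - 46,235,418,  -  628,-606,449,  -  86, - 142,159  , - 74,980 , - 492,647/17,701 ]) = [ - 628, - 606, - 492, - 142, - 86,-74, - 46  ,  647/17, 159 , 235,418, 449 , 481, 701,980 ]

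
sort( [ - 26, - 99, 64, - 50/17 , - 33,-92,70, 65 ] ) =[ - 99, - 92, - 33, - 26, - 50/17, 64, 65, 70 ] 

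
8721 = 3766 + 4955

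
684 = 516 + 168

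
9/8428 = 9/8428 = 0.00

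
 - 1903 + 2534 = 631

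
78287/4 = 78287/4 = 19571.75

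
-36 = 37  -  73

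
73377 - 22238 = 51139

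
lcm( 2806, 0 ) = 0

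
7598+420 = 8018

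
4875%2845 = 2030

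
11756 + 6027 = 17783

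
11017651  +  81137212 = 92154863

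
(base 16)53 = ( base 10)83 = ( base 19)47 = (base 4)1103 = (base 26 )35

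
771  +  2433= 3204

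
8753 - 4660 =4093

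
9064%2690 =994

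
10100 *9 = 90900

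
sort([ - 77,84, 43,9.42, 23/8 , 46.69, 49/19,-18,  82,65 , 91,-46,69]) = [ - 77,  -  46 ,- 18, 49/19,23/8,9.42,43,  46.69,65,69, 82,84 , 91 ]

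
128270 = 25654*5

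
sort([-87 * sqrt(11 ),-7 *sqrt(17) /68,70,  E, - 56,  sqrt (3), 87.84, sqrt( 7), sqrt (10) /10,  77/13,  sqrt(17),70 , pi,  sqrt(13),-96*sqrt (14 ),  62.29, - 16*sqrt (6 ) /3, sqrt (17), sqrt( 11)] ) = [ - 96*sqrt (14),-87*sqrt( 11 ), - 56, - 16 *sqrt( 6) /3,  -  7*sqrt (17 )/68,sqrt(10 )/10,  sqrt( 3 ), sqrt( 7 ),E,pi, sqrt( 11 ),sqrt(13 ),sqrt(17),sqrt( 17 ),  77/13,  62.29,70, 70,  87.84] 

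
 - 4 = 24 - 28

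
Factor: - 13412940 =  -  2^2*3^1*5^1 *223549^1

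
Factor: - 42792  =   - 2^3*3^1*1783^1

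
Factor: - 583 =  - 11^1*53^1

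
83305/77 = 83305/77 = 1081.88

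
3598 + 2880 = 6478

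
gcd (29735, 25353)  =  313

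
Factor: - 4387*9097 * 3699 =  - 3^3*11^1*41^1*107^1*137^1  *827^1 = - 147621685761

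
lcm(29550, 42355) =1270650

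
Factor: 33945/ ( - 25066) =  - 2^(-1)*3^1 * 5^1*31^1*73^1*83^( - 1)*151^ ( - 1) 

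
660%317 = 26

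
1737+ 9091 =10828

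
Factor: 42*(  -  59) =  - 2^1*3^1* 7^1  *59^1 = - 2478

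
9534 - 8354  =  1180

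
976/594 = 488/297 = 1.64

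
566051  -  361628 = 204423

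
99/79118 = 99/79118 = 0.00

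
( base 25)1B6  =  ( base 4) 32022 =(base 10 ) 906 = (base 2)1110001010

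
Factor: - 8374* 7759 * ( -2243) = 2^1*53^1 * 79^1*2243^1*7759^1 = 145736381438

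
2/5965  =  2/5965 = 0.00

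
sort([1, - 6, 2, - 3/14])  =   [ - 6, - 3/14, 1, 2]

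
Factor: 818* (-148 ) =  -2^3*37^1*409^1 = - 121064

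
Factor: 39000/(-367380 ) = - 50/471=- 2^1*3^ ( - 1 )* 5^2*157^( - 1) 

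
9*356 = 3204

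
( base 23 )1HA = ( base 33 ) S6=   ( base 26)19k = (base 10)930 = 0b1110100010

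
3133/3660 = 3133/3660  =  0.86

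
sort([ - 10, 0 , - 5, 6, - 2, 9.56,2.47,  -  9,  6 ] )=[ - 10, - 9, - 5, - 2, 0,2.47,6,6, 9.56] 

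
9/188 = 9/188 =0.05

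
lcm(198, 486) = 5346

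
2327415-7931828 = - 5604413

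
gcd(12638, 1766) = 2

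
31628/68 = 7907/17=465.12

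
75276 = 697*108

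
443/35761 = 443/35761 = 0.01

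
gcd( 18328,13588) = 316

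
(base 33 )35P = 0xD81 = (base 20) 8ch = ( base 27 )4k1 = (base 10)3457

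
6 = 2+4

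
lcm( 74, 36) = 1332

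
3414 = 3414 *1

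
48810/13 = 3754 + 8/13 = 3754.62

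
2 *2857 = 5714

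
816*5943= 4849488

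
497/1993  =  497/1993 = 0.25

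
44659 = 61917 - 17258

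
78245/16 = 4890 + 5/16 = 4890.31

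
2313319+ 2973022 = 5286341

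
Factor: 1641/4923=3^ ( - 1 ) = 1/3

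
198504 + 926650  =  1125154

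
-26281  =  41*( - 641 )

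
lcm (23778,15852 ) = 47556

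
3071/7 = 3071/7= 438.71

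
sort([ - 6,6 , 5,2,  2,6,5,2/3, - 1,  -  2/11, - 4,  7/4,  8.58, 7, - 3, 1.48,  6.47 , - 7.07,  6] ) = [ - 7.07, - 6, - 4, - 3,  -  1, - 2/11, 2/3,1.48, 7/4,  2,2 , 5,  5, 6,6,6 , 6.47,7,8.58]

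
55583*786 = 43688238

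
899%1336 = 899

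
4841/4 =1210 + 1/4 = 1210.25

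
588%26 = 16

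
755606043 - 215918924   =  539687119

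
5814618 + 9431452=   15246070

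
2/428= 1/214 = 0.00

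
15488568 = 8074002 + 7414566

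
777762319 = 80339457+697422862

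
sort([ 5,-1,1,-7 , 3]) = [- 7,  -  1,1,3, 5]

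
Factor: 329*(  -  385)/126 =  - 2^(-1)*3^( - 2)*5^1 * 7^1*11^1*47^1 = - 18095/18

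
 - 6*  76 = -456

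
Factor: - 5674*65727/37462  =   - 186467499/18731 = - 3^2*67^1*109^1*2837^1 * 18731^( - 1 ) 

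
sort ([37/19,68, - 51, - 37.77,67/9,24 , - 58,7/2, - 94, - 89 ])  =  [ - 94,  -  89,-58, - 51 , - 37.77, 37/19,7/2,67/9, 24, 68]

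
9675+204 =9879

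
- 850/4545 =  - 1 + 739/909= - 0.19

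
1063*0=0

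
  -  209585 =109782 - 319367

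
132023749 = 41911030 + 90112719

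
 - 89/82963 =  - 89/82963 = - 0.00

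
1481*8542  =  12650702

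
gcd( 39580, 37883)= 1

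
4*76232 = 304928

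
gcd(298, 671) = 1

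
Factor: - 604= - 2^2 * 151^1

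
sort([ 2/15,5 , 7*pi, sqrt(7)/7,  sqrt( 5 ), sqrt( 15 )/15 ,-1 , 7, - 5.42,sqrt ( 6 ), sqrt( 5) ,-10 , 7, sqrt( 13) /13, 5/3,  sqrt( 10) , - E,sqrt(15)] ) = [ - 10, - 5.42, -E,-1,2/15,sqrt(15) /15,sqrt( 13)/13, sqrt( 7)/7,5/3, sqrt( 5 ), sqrt( 5),  sqrt( 6), sqrt(10 ),sqrt ( 15),5,  7,7 , 7*pi ] 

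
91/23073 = 91/23073 = 0.00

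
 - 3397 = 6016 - 9413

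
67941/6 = 11323 + 1/2  =  11323.50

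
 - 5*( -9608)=48040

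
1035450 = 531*1950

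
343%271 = 72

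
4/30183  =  4/30183 = 0.00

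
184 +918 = 1102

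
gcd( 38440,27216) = 8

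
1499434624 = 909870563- -589564061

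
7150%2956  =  1238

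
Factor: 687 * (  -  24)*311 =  - 5127768 = - 2^3*  3^2 * 229^1 * 311^1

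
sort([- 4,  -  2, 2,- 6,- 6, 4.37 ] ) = [ - 6, - 6, - 4, - 2,2, 4.37]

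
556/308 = 139/77=1.81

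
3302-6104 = -2802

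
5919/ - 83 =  - 72 + 57/83  =  - 71.31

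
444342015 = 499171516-54829501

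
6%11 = 6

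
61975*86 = 5329850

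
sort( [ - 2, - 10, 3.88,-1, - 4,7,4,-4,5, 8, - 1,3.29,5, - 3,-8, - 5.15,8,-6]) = [-10 , - 8, - 6, - 5.15 , - 4,-4,  -  3,-2, - 1, - 1,3.29,3.88, 4, 5,5,7, 8,8]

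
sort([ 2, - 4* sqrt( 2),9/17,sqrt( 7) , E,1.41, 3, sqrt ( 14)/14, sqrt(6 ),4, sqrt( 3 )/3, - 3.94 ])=[ - 4*sqrt( 2), - 3.94,sqrt( 14 )/14,9/17  ,  sqrt( 3 )/3,1.41,2, sqrt( 6 ) , sqrt(7),E, 3,4 ] 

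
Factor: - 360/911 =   -  2^3*3^2*5^1*911^( - 1 ) 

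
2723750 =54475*50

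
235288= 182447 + 52841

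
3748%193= 81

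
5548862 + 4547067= 10095929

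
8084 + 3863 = 11947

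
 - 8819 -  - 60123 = 51304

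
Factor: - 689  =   - 13^1*53^1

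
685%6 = 1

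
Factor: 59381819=7^1*8483117^1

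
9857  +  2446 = 12303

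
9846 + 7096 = 16942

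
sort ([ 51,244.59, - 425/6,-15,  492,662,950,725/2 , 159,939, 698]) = [-425/6, - 15,51, 159,244.59 , 725/2,  492,662,698,939,950] 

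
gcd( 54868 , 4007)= 1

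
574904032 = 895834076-320930044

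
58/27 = 2+4/27 = 2.15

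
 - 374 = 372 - 746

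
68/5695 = 4/335 = 0.01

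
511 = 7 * 73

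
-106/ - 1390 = 53/695 = 0.08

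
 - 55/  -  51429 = 55/51429 = 0.00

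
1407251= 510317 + 896934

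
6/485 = 6/485= 0.01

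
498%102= 90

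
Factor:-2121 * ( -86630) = 2^1 * 3^1*5^1*7^1*101^1 *8663^1 =183742230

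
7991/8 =998 + 7/8 = 998.88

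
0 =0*7943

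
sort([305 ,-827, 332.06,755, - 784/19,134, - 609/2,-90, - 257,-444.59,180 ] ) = [ - 827,-444.59  ,-609/2, - 257,- 90, - 784/19, 134, 180 , 305 , 332.06, 755] 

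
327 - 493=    - 166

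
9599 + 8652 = 18251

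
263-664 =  - 401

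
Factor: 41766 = 2^1*3^1*6961^1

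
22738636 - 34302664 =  - 11564028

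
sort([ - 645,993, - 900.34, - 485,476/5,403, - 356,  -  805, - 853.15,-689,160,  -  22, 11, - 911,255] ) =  [ - 911,  -  900.34,  -  853.15,  -  805, - 689, - 645, -485, - 356, - 22,11, 476/5,160,255, 403,993 ] 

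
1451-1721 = -270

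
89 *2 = 178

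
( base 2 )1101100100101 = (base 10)6949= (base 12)4031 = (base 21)FFJ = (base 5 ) 210244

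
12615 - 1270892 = -1258277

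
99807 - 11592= 88215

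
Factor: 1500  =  2^2*3^1*5^3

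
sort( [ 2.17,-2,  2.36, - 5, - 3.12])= [-5, -3.12,-2, 2.17 , 2.36 ]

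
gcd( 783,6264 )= 783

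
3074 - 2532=542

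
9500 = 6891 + 2609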